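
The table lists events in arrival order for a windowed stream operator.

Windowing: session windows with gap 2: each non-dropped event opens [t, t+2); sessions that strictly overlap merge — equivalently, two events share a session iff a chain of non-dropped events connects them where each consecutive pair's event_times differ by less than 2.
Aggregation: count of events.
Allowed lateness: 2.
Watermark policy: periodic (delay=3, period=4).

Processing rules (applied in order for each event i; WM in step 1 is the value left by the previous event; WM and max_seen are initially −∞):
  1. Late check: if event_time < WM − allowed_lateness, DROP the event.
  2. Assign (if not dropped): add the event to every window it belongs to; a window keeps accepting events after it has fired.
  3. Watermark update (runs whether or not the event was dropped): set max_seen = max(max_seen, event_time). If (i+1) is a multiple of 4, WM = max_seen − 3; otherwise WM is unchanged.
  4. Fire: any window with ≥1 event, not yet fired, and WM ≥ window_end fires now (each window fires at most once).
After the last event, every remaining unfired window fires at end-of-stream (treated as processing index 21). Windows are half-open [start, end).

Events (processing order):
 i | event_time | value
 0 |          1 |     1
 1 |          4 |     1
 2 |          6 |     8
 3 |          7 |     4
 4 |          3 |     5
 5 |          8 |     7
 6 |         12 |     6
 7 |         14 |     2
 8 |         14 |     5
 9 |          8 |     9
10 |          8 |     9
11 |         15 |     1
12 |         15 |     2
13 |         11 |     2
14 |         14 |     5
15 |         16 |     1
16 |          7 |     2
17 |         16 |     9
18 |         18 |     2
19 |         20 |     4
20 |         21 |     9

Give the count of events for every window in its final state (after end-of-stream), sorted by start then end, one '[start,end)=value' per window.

[1,3)=1 [3,6)=2 [6,10)=3 [11,14)=2 [14,18)=7 [18,20)=1 [20,23)=2

i=0 t=1 v=1: → [1,3); WM=−∞
i=1 t=4 v=1: → [4,6); WM=−∞
i=2 t=6 v=8: → [6,8); WM=−∞
i=3 t=7 v=4: → [6,9); WM=4
i=4 t=3 v=5: → [3,6); WM=4
i=5 t=8 v=7: → [6,10); WM=4
i=6 t=12 v=6: → [12,14); WM=4
i=7 t=14 v=2: → [14,16); WM=11
i=8 t=14 v=5: → [14,16); WM=11
i=9 t=8 v=9: DROP (t<11-2); WM=11
i=10 t=8 v=9: DROP (t<11-2); WM=11
i=11 t=15 v=1: → [14,17); WM=12
i=12 t=15 v=2: → [14,17); WM=12
i=13 t=11 v=2: → [11,14); WM=12
i=14 t=14 v=5: → [14,17); WM=12
i=15 t=16 v=1: → [14,18); WM=13
i=16 t=7 v=2: DROP (t<13-2); WM=13
i=17 t=16 v=9: → [14,18); WM=13
i=18 t=18 v=2: → [18,20); WM=13
i=19 t=20 v=4: → [20,22); WM=17
i=20 t=21 v=9: → [20,23); WM=17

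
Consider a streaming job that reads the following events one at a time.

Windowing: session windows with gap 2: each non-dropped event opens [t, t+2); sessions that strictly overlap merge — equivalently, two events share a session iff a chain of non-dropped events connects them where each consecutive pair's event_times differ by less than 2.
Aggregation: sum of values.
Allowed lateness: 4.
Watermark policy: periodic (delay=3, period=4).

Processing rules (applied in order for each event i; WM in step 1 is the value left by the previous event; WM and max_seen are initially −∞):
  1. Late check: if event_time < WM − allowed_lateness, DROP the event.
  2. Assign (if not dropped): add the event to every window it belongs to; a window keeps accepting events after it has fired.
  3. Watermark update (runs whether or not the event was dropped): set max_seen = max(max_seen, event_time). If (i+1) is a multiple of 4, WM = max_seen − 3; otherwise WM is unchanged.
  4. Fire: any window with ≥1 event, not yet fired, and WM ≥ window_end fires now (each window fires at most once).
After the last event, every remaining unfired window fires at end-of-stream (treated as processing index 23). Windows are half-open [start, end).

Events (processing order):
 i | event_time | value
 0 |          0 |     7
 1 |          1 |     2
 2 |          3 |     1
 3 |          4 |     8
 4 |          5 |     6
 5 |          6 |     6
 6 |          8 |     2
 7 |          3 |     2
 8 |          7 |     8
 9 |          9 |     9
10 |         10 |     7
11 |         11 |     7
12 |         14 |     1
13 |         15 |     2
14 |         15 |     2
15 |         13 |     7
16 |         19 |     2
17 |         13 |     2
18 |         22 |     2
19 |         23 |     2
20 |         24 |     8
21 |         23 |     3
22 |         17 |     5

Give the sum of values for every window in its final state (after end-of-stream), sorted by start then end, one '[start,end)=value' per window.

i=0 t=0 v=7: → [0,2); WM=−∞
i=1 t=1 v=2: → [0,3); WM=−∞
i=2 t=3 v=1: → [3,5); WM=−∞
i=3 t=4 v=8: → [3,6); WM=1
i=4 t=5 v=6: → [3,7); WM=1
i=5 t=6 v=6: → [3,8); WM=1
i=6 t=8 v=2: → [8,10); WM=1
i=7 t=3 v=2: → [3,8); WM=5
i=8 t=7 v=8: → [3,10); WM=5
i=9 t=9 v=9: → [3,11); WM=5
i=10 t=10 v=7: → [3,12); WM=5
i=11 t=11 v=7: → [3,13); WM=8
i=12 t=14 v=1: → [14,16); WM=8
i=13 t=15 v=2: → [14,17); WM=8
i=14 t=15 v=2: → [14,17); WM=8
i=15 t=13 v=7: → [13,17); WM=12
i=16 t=19 v=2: → [19,21); WM=12
i=17 t=13 v=2: → [13,17); WM=12
i=18 t=22 v=2: → [22,24); WM=12
i=19 t=23 v=2: → [22,25); WM=20
i=20 t=24 v=8: → [22,26); WM=20
i=21 t=23 v=3: → [22,26); WM=20
i=22 t=17 v=5: → [17,19); WM=20

[0,3)=9 [3,13)=56 [13,17)=14 [17,19)=5 [19,21)=2 [22,26)=15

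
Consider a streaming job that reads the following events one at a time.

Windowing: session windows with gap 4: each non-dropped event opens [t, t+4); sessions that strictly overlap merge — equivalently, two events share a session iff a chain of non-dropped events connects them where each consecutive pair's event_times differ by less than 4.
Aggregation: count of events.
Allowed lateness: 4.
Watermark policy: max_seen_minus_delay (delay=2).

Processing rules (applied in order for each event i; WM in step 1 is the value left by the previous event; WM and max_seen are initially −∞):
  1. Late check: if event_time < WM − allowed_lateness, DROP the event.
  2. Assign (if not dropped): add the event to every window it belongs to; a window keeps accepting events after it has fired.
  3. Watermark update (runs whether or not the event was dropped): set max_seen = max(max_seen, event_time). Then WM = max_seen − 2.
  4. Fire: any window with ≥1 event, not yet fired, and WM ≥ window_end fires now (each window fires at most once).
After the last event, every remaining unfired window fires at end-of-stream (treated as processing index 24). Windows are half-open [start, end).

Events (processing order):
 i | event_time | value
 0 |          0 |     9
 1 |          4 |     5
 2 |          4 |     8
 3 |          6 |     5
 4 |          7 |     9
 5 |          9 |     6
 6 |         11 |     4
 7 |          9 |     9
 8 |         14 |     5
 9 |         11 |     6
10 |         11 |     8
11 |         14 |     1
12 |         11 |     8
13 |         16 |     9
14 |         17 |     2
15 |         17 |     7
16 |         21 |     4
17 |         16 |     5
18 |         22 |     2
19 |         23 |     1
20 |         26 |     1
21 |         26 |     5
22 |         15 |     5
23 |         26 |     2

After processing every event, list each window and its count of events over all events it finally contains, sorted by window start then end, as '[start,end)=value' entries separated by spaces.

i=0 t=0 v=9: → [0,4); WM=-2
i=1 t=4 v=5: → [4,8); WM=2
i=2 t=4 v=8: → [4,8); WM=2
i=3 t=6 v=5: → [4,10); WM=4
i=4 t=7 v=9: → [4,11); WM=5
i=5 t=9 v=6: → [4,13); WM=7
i=6 t=11 v=4: → [4,15); WM=9
i=7 t=9 v=9: → [4,15); WM=9
i=8 t=14 v=5: → [4,18); WM=12
i=9 t=11 v=6: → [4,18); WM=12
i=10 t=11 v=8: → [4,18); WM=12
i=11 t=14 v=1: → [4,18); WM=12
i=12 t=11 v=8: → [4,18); WM=12
i=13 t=16 v=9: → [4,20); WM=14
i=14 t=17 v=2: → [4,21); WM=15
i=15 t=17 v=7: → [4,21); WM=15
i=16 t=21 v=4: → [21,25); WM=19
i=17 t=16 v=5: → [4,21); WM=19
i=18 t=22 v=2: → [21,26); WM=20
i=19 t=23 v=1: → [21,27); WM=21
i=20 t=26 v=1: → [21,30); WM=24
i=21 t=26 v=5: → [21,30); WM=24
i=22 t=15 v=5: DROP (t<24-4); WM=24
i=23 t=26 v=2: → [21,30); WM=24

[0,4)=1 [4,21)=16 [21,30)=6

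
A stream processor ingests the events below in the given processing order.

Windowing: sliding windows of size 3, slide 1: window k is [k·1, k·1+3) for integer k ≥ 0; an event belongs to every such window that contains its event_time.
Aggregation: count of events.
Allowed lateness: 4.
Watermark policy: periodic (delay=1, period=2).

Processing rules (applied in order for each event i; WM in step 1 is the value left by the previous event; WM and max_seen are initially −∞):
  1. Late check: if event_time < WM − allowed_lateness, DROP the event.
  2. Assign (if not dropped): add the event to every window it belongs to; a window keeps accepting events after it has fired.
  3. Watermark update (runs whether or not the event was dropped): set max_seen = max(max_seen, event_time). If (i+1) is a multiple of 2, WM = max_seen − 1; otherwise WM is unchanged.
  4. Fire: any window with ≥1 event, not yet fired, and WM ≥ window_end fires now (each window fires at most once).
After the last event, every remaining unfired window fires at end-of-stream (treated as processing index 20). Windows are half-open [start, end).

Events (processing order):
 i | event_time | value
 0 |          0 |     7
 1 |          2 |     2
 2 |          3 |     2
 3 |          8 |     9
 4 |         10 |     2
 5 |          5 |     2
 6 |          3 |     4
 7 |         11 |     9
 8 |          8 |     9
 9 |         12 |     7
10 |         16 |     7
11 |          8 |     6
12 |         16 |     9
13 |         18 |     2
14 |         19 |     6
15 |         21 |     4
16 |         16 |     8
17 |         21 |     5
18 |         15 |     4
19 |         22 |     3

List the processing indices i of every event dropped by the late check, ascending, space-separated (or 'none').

i=0 t=0 v=7: → [0,3); WM=−∞
i=1 t=2 v=2: → [2,5),[1,4),[0,3); WM=1
i=2 t=3 v=2: → [3,6),[2,5),[1,4); WM=1
i=3 t=8 v=9: → [8,11),[7,10),[6,9); WM=7; [0,3) fires=2 [1,4) fires=2 [2,5) fires=2 [3,6) fires=1
i=4 t=10 v=2: → [10,13),[9,12),[8,11); WM=7
i=5 t=5 v=2: → [5,8),[4,7),[3,6); WM=9; [4,7) fires=1 [5,8) fires=1 [6,9) fires=1
i=6 t=3 v=4: DROP (t<9-4); WM=9
i=7 t=11 v=9: → [11,14),[10,13),[9,12); WM=10; [7,10) fires=1
i=8 t=8 v=9: → [8,11),[7,10),[6,9); WM=10
i=9 t=12 v=7: → [12,15),[11,14),[10,13); WM=11; [8,11) fires=3
i=10 t=16 v=7: → [16,19),[15,18),[14,17); WM=11
i=11 t=8 v=6: → [8,11),[7,10),[6,9); WM=15; [9,12) fires=2 [10,13) fires=3 [11,14) fires=2 [12,15) fires=1
i=12 t=16 v=9: → [16,19),[15,18),[14,17); WM=15
i=13 t=18 v=2: → [18,21),[17,20),[16,19); WM=17; [14,17) fires=2
i=14 t=19 v=6: → [19,22),[18,21),[17,20); WM=17
i=15 t=21 v=4: → [21,24),[20,23),[19,22); WM=20; [15,18) fires=2 [16,19) fires=3 [17,20) fires=2
i=16 t=16 v=8: → [16,19),[15,18),[14,17); WM=20
i=17 t=21 v=5: → [21,24),[20,23),[19,22); WM=20
i=18 t=15 v=4: DROP (t<20-4); WM=20
i=19 t=22 v=3: → [22,25),[21,24),[20,23); WM=21; [18,21) fires=2

6 18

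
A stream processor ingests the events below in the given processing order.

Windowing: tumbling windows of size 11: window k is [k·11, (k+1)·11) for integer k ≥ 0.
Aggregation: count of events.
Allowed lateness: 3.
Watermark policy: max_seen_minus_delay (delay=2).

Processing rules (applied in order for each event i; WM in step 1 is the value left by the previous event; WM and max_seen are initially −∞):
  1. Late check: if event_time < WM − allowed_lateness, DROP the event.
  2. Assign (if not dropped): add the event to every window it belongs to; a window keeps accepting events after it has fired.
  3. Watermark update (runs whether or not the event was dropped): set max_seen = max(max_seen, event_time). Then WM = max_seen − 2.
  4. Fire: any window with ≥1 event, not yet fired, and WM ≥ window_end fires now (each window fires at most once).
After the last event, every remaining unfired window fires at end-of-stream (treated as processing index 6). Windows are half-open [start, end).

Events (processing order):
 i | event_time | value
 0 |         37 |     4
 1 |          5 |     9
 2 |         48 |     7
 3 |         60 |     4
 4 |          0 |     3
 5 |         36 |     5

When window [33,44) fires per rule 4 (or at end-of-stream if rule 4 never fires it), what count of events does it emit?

1

i=0 t=37 v=4: → [33,44); WM=35
i=1 t=5 v=9: DROP (t<35-3); WM=35
i=2 t=48 v=7: → [44,55); WM=46; [33,44) fires=1
i=3 t=60 v=4: → [55,66); WM=58; [44,55) fires=1
i=4 t=0 v=3: DROP (t<58-3); WM=58
i=5 t=36 v=5: DROP (t<58-3); WM=58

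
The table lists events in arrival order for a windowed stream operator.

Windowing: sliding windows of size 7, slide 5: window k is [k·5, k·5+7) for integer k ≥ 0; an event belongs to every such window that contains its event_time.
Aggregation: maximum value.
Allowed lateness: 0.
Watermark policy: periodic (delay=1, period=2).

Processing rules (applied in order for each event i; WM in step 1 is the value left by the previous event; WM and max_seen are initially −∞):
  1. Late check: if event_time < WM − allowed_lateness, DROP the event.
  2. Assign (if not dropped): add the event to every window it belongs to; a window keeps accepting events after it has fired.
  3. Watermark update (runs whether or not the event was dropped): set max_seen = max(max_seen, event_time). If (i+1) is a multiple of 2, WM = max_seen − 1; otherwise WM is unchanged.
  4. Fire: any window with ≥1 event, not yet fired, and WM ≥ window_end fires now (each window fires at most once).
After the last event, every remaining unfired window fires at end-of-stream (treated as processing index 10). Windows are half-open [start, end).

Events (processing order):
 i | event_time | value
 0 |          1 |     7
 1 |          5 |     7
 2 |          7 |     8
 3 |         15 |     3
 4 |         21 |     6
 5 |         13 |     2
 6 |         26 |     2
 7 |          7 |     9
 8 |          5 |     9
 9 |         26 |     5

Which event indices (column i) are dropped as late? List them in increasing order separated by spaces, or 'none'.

5 7 8

i=0 t=1 v=7: → [0,7); WM=−∞
i=1 t=5 v=7: → [5,12),[0,7); WM=4
i=2 t=7 v=8: → [5,12); WM=4
i=3 t=15 v=3: → [15,22),[10,17); WM=14; [0,7) fires=7 [5,12) fires=8
i=4 t=21 v=6: → [20,27),[15,22); WM=14
i=5 t=13 v=2: DROP (t<14-0); WM=20; [10,17) fires=3
i=6 t=26 v=2: → [25,32),[20,27); WM=20
i=7 t=7 v=9: DROP (t<20-0); WM=25; [15,22) fires=6
i=8 t=5 v=9: DROP (t<25-0); WM=25
i=9 t=26 v=5: → [25,32),[20,27); WM=25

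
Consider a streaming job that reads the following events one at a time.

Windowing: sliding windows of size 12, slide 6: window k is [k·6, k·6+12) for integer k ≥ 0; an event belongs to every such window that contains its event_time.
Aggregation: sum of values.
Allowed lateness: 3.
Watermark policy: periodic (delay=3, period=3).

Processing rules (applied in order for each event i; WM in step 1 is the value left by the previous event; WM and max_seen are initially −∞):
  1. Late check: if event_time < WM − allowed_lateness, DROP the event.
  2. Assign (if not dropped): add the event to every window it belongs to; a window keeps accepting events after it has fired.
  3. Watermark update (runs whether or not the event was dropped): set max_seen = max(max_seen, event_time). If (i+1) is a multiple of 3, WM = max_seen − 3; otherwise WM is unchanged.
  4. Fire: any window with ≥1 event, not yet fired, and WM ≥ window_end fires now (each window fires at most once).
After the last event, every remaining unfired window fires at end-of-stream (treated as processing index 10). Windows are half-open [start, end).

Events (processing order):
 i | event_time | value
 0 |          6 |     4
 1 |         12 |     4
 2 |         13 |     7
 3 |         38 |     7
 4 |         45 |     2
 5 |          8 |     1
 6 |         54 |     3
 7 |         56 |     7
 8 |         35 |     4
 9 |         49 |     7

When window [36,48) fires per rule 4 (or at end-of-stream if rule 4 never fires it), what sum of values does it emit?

i=0 t=6 v=4: → [6,18),[0,12); WM=−∞
i=1 t=12 v=4: → [12,24),[6,18); WM=−∞
i=2 t=13 v=7: → [12,24),[6,18); WM=10
i=3 t=38 v=7: → [36,48),[30,42); WM=10
i=4 t=45 v=2: → [42,54),[36,48); WM=10
i=5 t=8 v=1: → [6,18),[0,12); WM=42; [0,12) fires=5 [6,18) fires=16 [12,24) fires=11 [30,42) fires=7
i=6 t=54 v=3: → [54,66),[48,60); WM=42
i=7 t=56 v=7: → [54,66),[48,60); WM=42
i=8 t=35 v=4: DROP (t<42-3); WM=53; [36,48) fires=9
i=9 t=49 v=7: DROP (t<53-3); WM=53

9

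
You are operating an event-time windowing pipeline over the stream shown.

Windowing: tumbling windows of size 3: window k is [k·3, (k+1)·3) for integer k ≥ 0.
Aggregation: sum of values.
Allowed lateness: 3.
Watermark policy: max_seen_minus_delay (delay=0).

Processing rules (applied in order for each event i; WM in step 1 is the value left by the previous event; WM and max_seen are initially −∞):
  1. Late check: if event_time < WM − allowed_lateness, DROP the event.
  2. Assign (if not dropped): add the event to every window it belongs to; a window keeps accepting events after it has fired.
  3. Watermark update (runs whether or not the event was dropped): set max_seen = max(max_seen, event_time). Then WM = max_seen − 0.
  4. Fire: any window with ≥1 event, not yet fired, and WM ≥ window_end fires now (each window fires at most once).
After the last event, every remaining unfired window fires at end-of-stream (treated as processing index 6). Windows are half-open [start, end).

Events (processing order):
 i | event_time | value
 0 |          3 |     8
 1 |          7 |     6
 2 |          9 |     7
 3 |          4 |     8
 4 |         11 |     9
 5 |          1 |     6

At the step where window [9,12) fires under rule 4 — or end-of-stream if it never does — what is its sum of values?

i=0 t=3 v=8: → [3,6); WM=3
i=1 t=7 v=6: → [6,9); WM=7; [3,6) fires=8
i=2 t=9 v=7: → [9,12); WM=9; [6,9) fires=6
i=3 t=4 v=8: DROP (t<9-3); WM=9
i=4 t=11 v=9: → [9,12); WM=11
i=5 t=1 v=6: DROP (t<11-3); WM=11

16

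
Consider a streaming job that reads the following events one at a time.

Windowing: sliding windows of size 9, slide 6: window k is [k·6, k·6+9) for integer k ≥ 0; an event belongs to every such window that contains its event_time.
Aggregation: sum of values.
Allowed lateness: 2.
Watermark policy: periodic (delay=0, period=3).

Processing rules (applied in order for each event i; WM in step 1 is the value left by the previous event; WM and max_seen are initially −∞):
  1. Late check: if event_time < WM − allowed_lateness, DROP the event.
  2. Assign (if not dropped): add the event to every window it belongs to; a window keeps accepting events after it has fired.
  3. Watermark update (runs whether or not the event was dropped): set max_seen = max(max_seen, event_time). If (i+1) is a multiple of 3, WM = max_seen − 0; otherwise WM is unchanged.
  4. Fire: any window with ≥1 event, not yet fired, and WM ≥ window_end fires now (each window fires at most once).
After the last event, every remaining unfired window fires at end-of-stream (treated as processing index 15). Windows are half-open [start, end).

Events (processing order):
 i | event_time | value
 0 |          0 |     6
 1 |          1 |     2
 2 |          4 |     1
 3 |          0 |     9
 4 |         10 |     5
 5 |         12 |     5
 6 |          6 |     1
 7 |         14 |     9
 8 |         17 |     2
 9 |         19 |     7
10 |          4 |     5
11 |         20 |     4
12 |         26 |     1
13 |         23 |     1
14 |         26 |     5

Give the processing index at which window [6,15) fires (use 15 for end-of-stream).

8

i=0 t=0 v=6: → [0,9); WM=−∞
i=1 t=1 v=2: → [0,9); WM=−∞
i=2 t=4 v=1: → [0,9); WM=4
i=3 t=0 v=9: DROP (t<4-2); WM=4
i=4 t=10 v=5: → [6,15); WM=4
i=5 t=12 v=5: → [12,21),[6,15); WM=12; [0,9) fires=9
i=6 t=6 v=1: DROP (t<12-2); WM=12
i=7 t=14 v=9: → [12,21),[6,15); WM=12
i=8 t=17 v=2: → [12,21); WM=17; [6,15) fires=19
i=9 t=19 v=7: → [18,27),[12,21); WM=17
i=10 t=4 v=5: DROP (t<17-2); WM=17
i=11 t=20 v=4: → [18,27),[12,21); WM=20
i=12 t=26 v=1: → [24,33),[18,27); WM=20
i=13 t=23 v=1: → [18,27); WM=20
i=14 t=26 v=5: → [24,33),[18,27); WM=26; [12,21) fires=27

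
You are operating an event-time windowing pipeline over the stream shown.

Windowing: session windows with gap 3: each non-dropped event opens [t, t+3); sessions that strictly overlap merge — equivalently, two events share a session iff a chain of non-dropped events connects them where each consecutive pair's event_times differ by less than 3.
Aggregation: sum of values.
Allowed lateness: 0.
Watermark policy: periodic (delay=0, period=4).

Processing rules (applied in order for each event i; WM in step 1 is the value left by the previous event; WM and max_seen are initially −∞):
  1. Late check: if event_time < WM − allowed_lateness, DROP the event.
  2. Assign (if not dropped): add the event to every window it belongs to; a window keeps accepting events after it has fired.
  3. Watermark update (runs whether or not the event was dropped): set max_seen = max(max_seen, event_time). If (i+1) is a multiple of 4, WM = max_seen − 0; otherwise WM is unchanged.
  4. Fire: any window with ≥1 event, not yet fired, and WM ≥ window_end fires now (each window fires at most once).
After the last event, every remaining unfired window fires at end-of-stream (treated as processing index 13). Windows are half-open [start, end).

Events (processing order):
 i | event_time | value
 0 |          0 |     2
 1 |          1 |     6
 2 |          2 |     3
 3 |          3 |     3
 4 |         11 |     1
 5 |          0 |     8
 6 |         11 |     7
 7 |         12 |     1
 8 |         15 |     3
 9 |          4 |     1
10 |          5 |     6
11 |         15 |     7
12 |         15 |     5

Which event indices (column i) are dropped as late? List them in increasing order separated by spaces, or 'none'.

5 9 10

i=0 t=0 v=2: → [0,3); WM=−∞
i=1 t=1 v=6: → [0,4); WM=−∞
i=2 t=2 v=3: → [0,5); WM=−∞
i=3 t=3 v=3: → [0,6); WM=3
i=4 t=11 v=1: → [11,14); WM=3
i=5 t=0 v=8: DROP (t<3-0); WM=3
i=6 t=11 v=7: → [11,14); WM=3
i=7 t=12 v=1: → [11,15); WM=12
i=8 t=15 v=3: → [15,18); WM=12
i=9 t=4 v=1: DROP (t<12-0); WM=12
i=10 t=5 v=6: DROP (t<12-0); WM=12
i=11 t=15 v=7: → [15,18); WM=15
i=12 t=15 v=5: → [15,18); WM=15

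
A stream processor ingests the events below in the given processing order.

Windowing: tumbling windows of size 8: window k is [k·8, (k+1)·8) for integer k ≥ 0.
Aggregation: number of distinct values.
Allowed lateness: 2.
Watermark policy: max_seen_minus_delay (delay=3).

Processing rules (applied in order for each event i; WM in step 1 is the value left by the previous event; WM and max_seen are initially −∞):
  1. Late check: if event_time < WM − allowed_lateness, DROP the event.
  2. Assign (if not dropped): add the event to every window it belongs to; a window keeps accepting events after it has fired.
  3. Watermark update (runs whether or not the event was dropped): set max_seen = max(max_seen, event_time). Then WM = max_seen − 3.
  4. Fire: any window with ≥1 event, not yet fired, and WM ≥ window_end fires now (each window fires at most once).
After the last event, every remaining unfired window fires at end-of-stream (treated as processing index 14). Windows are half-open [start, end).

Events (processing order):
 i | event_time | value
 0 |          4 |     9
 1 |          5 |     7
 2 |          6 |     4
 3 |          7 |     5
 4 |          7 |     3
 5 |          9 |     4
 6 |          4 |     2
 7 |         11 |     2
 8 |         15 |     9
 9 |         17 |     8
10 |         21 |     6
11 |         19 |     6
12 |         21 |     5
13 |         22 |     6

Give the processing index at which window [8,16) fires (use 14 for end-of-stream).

i=0 t=4 v=9: → [0,8); WM=1
i=1 t=5 v=7: → [0,8); WM=2
i=2 t=6 v=4: → [0,8); WM=3
i=3 t=7 v=5: → [0,8); WM=4
i=4 t=7 v=3: → [0,8); WM=4
i=5 t=9 v=4: → [8,16); WM=6
i=6 t=4 v=2: → [0,8); WM=6
i=7 t=11 v=2: → [8,16); WM=8; [0,8) fires=6
i=8 t=15 v=9: → [8,16); WM=12
i=9 t=17 v=8: → [16,24); WM=14
i=10 t=21 v=6: → [16,24); WM=18; [8,16) fires=3
i=11 t=19 v=6: → [16,24); WM=18
i=12 t=21 v=5: → [16,24); WM=18
i=13 t=22 v=6: → [16,24); WM=19

10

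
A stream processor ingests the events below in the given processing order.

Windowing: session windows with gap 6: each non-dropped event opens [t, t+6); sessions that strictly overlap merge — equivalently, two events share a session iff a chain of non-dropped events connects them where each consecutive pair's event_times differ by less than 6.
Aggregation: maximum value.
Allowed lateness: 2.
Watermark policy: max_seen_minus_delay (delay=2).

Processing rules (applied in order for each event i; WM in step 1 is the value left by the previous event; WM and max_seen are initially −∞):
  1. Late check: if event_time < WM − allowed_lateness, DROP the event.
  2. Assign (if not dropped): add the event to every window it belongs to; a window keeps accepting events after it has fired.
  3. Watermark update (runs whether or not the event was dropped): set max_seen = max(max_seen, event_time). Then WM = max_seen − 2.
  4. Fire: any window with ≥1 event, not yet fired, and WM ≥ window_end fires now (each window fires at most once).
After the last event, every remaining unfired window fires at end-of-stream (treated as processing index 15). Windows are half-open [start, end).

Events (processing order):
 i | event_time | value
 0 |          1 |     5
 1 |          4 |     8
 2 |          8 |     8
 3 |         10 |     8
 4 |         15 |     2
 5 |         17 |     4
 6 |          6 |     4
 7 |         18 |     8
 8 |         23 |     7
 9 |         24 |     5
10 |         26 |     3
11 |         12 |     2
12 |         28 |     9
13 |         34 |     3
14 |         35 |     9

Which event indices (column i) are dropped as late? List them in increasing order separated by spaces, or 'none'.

i=0 t=1 v=5: → [1,7); WM=-1
i=1 t=4 v=8: → [1,10); WM=2
i=2 t=8 v=8: → [1,14); WM=6
i=3 t=10 v=8: → [1,16); WM=8
i=4 t=15 v=2: → [1,21); WM=13
i=5 t=17 v=4: → [1,23); WM=15
i=6 t=6 v=4: DROP (t<15-2); WM=15
i=7 t=18 v=8: → [1,24); WM=16
i=8 t=23 v=7: → [1,29); WM=21
i=9 t=24 v=5: → [1,30); WM=22
i=10 t=26 v=3: → [1,32); WM=24
i=11 t=12 v=2: DROP (t<24-2); WM=24
i=12 t=28 v=9: → [1,34); WM=26
i=13 t=34 v=3: → [34,40); WM=32
i=14 t=35 v=9: → [34,41); WM=33

6 11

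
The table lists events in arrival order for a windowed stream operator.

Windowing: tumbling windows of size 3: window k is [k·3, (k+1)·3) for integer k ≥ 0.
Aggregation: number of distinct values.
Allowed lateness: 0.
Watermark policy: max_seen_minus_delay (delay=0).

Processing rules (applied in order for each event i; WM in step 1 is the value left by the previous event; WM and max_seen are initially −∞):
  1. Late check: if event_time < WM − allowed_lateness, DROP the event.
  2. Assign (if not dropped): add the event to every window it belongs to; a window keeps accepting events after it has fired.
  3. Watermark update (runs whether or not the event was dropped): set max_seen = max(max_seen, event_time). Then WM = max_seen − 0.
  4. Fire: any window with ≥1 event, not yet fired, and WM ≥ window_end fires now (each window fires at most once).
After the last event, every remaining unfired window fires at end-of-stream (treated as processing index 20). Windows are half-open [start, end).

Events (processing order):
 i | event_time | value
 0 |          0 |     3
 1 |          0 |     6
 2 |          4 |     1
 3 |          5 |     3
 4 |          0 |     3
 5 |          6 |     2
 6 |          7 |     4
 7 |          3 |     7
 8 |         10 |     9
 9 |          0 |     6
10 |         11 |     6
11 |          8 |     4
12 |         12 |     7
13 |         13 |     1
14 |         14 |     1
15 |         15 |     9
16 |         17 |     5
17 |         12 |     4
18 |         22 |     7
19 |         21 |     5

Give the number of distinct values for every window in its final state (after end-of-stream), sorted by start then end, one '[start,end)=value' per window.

i=0 t=0 v=3: → [0,3); WM=0
i=1 t=0 v=6: → [0,3); WM=0
i=2 t=4 v=1: → [3,6); WM=4; [0,3) fires=2
i=3 t=5 v=3: → [3,6); WM=5
i=4 t=0 v=3: DROP (t<5-0); WM=5
i=5 t=6 v=2: → [6,9); WM=6; [3,6) fires=2
i=6 t=7 v=4: → [6,9); WM=7
i=7 t=3 v=7: DROP (t<7-0); WM=7
i=8 t=10 v=9: → [9,12); WM=10; [6,9) fires=2
i=9 t=0 v=6: DROP (t<10-0); WM=10
i=10 t=11 v=6: → [9,12); WM=11
i=11 t=8 v=4: DROP (t<11-0); WM=11
i=12 t=12 v=7: → [12,15); WM=12; [9,12) fires=2
i=13 t=13 v=1: → [12,15); WM=13
i=14 t=14 v=1: → [12,15); WM=14
i=15 t=15 v=9: → [15,18); WM=15; [12,15) fires=2
i=16 t=17 v=5: → [15,18); WM=17
i=17 t=12 v=4: DROP (t<17-0); WM=17
i=18 t=22 v=7: → [21,24); WM=22; [15,18) fires=2
i=19 t=21 v=5: DROP (t<22-0); WM=22

[0,3)=2 [3,6)=2 [6,9)=2 [9,12)=2 [12,15)=2 [15,18)=2 [21,24)=1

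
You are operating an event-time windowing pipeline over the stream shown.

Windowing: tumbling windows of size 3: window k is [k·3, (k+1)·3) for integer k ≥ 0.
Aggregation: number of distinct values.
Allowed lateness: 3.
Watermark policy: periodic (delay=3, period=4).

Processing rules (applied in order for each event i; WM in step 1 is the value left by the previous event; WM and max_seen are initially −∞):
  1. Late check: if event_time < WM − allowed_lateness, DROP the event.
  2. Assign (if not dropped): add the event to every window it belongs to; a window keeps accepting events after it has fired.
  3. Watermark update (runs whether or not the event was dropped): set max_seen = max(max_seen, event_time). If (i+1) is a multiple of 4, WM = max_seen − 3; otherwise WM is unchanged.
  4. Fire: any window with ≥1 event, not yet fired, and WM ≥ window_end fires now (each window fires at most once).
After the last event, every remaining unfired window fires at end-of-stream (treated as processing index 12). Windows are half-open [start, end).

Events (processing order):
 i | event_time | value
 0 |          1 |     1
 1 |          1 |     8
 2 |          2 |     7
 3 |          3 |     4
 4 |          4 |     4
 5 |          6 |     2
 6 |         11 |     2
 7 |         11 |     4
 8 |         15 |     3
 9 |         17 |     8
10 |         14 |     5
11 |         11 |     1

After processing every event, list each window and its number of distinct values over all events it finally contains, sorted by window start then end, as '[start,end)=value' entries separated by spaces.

[0,3)=3 [3,6)=1 [6,9)=1 [9,12)=3 [12,15)=1 [15,18)=2

i=0 t=1 v=1: → [0,3); WM=−∞
i=1 t=1 v=8: → [0,3); WM=−∞
i=2 t=2 v=7: → [0,3); WM=−∞
i=3 t=3 v=4: → [3,6); WM=0
i=4 t=4 v=4: → [3,6); WM=0
i=5 t=6 v=2: → [6,9); WM=0
i=6 t=11 v=2: → [9,12); WM=0
i=7 t=11 v=4: → [9,12); WM=8; [0,3) fires=3 [3,6) fires=1
i=8 t=15 v=3: → [15,18); WM=8
i=9 t=17 v=8: → [15,18); WM=8
i=10 t=14 v=5: → [12,15); WM=8
i=11 t=11 v=1: → [9,12); WM=14; [6,9) fires=1 [9,12) fires=3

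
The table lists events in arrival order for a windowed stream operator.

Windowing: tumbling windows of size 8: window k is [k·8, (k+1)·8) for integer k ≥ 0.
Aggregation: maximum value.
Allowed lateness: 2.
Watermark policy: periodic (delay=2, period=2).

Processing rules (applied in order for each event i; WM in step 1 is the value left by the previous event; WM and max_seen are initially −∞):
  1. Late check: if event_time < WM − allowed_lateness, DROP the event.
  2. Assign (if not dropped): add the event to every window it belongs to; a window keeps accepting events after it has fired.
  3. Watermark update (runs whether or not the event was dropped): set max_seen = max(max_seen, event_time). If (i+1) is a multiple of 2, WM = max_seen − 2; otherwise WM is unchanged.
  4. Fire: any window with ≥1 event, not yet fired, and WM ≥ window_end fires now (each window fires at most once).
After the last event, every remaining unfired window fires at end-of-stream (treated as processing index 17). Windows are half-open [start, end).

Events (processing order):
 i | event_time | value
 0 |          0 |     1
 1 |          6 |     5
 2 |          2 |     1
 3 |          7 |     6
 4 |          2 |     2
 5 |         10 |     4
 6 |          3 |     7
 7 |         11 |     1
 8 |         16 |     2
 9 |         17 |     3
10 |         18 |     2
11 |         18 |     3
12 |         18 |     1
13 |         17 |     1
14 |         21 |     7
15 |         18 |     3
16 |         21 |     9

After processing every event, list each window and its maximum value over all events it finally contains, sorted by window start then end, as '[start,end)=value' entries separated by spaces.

[0,8)=6 [8,16)=4 [16,24)=9

i=0 t=0 v=1: → [0,8); WM=−∞
i=1 t=6 v=5: → [0,8); WM=4
i=2 t=2 v=1: → [0,8); WM=4
i=3 t=7 v=6: → [0,8); WM=5
i=4 t=2 v=2: DROP (t<5-2); WM=5
i=5 t=10 v=4: → [8,16); WM=8; [0,8) fires=6
i=6 t=3 v=7: DROP (t<8-2); WM=8
i=7 t=11 v=1: → [8,16); WM=9
i=8 t=16 v=2: → [16,24); WM=9
i=9 t=17 v=3: → [16,24); WM=15
i=10 t=18 v=2: → [16,24); WM=15
i=11 t=18 v=3: → [16,24); WM=16; [8,16) fires=4
i=12 t=18 v=1: → [16,24); WM=16
i=13 t=17 v=1: → [16,24); WM=16
i=14 t=21 v=7: → [16,24); WM=16
i=15 t=18 v=3: → [16,24); WM=19
i=16 t=21 v=9: → [16,24); WM=19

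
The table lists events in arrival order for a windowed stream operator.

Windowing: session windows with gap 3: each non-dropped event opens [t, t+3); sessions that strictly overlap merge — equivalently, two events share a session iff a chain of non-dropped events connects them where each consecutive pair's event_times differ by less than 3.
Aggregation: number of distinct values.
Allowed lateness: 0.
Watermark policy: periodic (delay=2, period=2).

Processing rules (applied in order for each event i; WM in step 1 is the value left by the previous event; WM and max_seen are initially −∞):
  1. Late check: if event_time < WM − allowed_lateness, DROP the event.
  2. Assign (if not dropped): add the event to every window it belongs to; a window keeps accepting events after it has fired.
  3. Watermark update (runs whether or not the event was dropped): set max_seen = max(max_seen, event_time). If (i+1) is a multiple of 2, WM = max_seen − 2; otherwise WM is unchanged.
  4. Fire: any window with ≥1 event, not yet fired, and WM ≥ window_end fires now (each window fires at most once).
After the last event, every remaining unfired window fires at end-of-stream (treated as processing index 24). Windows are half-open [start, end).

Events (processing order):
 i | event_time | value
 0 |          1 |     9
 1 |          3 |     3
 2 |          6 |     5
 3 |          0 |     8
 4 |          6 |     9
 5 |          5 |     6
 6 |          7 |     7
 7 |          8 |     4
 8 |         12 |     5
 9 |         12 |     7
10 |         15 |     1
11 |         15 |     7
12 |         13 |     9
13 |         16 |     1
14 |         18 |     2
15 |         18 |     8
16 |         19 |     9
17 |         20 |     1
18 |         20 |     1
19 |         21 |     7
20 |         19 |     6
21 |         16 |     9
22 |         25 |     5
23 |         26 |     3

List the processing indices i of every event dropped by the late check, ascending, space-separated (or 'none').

3 21

i=0 t=1 v=9: → [1,4); WM=−∞
i=1 t=3 v=3: → [1,6); WM=1
i=2 t=6 v=5: → [6,9); WM=1
i=3 t=0 v=8: DROP (t<1-0); WM=4
i=4 t=6 v=9: → [6,9); WM=4
i=5 t=5 v=6: → [1,9); WM=4
i=6 t=7 v=7: → [1,10); WM=4
i=7 t=8 v=4: → [1,11); WM=6
i=8 t=12 v=5: → [12,15); WM=6
i=9 t=12 v=7: → [12,15); WM=10
i=10 t=15 v=1: → [15,18); WM=10
i=11 t=15 v=7: → [15,18); WM=13
i=12 t=13 v=9: → [12,18); WM=13
i=13 t=16 v=1: → [12,19); WM=14
i=14 t=18 v=2: → [12,21); WM=14
i=15 t=18 v=8: → [12,21); WM=16
i=16 t=19 v=9: → [12,22); WM=16
i=17 t=20 v=1: → [12,23); WM=18
i=18 t=20 v=1: → [12,23); WM=18
i=19 t=21 v=7: → [12,24); WM=19
i=20 t=19 v=6: → [12,24); WM=19
i=21 t=16 v=9: DROP (t<19-0); WM=19
i=22 t=25 v=5: → [25,28); WM=19
i=23 t=26 v=3: → [25,29); WM=24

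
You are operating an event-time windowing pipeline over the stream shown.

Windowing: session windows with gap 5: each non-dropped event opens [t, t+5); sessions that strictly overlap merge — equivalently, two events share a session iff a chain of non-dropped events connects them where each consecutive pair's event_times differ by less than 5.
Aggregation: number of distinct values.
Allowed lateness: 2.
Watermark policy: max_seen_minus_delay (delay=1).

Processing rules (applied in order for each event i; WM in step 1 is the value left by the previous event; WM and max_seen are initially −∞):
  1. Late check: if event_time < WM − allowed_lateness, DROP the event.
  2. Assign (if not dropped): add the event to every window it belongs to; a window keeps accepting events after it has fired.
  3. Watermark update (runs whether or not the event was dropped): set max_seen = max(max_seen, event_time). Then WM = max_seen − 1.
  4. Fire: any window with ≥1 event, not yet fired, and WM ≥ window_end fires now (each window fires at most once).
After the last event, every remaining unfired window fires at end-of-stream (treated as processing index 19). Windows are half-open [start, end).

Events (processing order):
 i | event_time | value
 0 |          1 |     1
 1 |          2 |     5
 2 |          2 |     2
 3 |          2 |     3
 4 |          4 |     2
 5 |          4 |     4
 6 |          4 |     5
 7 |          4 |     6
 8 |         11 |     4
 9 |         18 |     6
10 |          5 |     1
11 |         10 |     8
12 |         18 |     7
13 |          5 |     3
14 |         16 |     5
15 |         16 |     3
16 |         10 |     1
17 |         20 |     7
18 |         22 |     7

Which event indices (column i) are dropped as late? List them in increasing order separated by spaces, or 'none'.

10 11 13 16

i=0 t=1 v=1: → [1,6); WM=0
i=1 t=2 v=5: → [1,7); WM=1
i=2 t=2 v=2: → [1,7); WM=1
i=3 t=2 v=3: → [1,7); WM=1
i=4 t=4 v=2: → [1,9); WM=3
i=5 t=4 v=4: → [1,9); WM=3
i=6 t=4 v=5: → [1,9); WM=3
i=7 t=4 v=6: → [1,9); WM=3
i=8 t=11 v=4: → [11,16); WM=10
i=9 t=18 v=6: → [18,23); WM=17
i=10 t=5 v=1: DROP (t<17-2); WM=17
i=11 t=10 v=8: DROP (t<17-2); WM=17
i=12 t=18 v=7: → [18,23); WM=17
i=13 t=5 v=3: DROP (t<17-2); WM=17
i=14 t=16 v=5: → [16,23); WM=17
i=15 t=16 v=3: → [16,23); WM=17
i=16 t=10 v=1: DROP (t<17-2); WM=17
i=17 t=20 v=7: → [16,25); WM=19
i=18 t=22 v=7: → [16,27); WM=21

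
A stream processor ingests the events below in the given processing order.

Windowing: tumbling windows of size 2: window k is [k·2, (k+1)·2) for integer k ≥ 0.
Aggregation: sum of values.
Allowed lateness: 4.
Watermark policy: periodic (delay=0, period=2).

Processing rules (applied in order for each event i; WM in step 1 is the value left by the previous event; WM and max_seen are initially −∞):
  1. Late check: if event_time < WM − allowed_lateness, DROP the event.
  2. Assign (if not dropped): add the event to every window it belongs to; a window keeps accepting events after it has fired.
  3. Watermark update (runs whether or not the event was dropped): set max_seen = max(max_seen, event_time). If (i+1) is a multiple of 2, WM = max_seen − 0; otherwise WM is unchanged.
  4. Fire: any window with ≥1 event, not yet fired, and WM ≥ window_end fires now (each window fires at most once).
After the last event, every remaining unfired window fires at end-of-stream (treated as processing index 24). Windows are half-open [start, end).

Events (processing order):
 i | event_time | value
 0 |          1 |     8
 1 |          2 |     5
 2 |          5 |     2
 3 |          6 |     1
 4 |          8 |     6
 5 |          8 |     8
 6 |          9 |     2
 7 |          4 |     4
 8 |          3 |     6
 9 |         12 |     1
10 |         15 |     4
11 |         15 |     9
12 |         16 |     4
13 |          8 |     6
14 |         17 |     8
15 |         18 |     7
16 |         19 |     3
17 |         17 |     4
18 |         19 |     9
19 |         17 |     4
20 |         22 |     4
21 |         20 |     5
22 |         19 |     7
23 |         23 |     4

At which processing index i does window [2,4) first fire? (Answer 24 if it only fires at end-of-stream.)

i=0 t=1 v=8: → [0,2); WM=−∞
i=1 t=2 v=5: → [2,4); WM=2; [0,2) fires=8
i=2 t=5 v=2: → [4,6); WM=2
i=3 t=6 v=1: → [6,8); WM=6; [2,4) fires=5 [4,6) fires=2
i=4 t=8 v=6: → [8,10); WM=6
i=5 t=8 v=8: → [8,10); WM=8; [6,8) fires=1
i=6 t=9 v=2: → [8,10); WM=8
i=7 t=4 v=4: → [4,6); WM=9
i=8 t=3 v=6: DROP (t<9-4); WM=9
i=9 t=12 v=1: → [12,14); WM=12; [8,10) fires=16
i=10 t=15 v=4: → [14,16); WM=12
i=11 t=15 v=9: → [14,16); WM=15; [12,14) fires=1
i=12 t=16 v=4: → [16,18); WM=15
i=13 t=8 v=6: DROP (t<15-4); WM=16; [14,16) fires=13
i=14 t=17 v=8: → [16,18); WM=16
i=15 t=18 v=7: → [18,20); WM=18; [16,18) fires=12
i=16 t=19 v=3: → [18,20); WM=18
i=17 t=17 v=4: → [16,18); WM=19
i=18 t=19 v=9: → [18,20); WM=19
i=19 t=17 v=4: → [16,18); WM=19
i=20 t=22 v=4: → [22,24); WM=19
i=21 t=20 v=5: → [20,22); WM=22; [18,20) fires=19 [20,22) fires=5
i=22 t=19 v=7: → [18,20); WM=22
i=23 t=23 v=4: → [22,24); WM=23

3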